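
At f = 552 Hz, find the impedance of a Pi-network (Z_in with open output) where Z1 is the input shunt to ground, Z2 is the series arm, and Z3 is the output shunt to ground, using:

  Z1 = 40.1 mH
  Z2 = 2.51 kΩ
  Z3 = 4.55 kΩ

Step 1 — Angular frequency: ω = 2π·f = 2π·552 = 3468 rad/s.
Step 2 — Component impedances:
  Z1: Z = jωL = j·3468·0.0401 = 0 + j139.1 Ω
  Z2: Z = R = 2510 Ω
  Z3: Z = R = 4550 Ω
Step 3 — With open output, the series arm Z2 and the output shunt Z3 appear in series to ground: Z2 + Z3 = 7060 Ω.
Step 4 — Parallel with input shunt Z1: Z_in = Z1 || (Z2 + Z3) = 2.739 + j139 Ω = 139.1∠88.9° Ω.

Z = 2.739 + j139 Ω = 139.1∠88.9° Ω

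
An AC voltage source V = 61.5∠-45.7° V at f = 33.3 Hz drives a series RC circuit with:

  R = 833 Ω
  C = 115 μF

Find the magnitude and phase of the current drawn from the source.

Step 1 — Angular frequency: ω = 2π·f = 2π·33.3 = 209.2 rad/s.
Step 2 — Component impedances:
  R: Z = R = 833 Ω
  C: Z = 1/(jωC) = -j/(ω·C) = 0 - j41.56 Ω
Step 3 — Series combination: Z_total = R + C = 833 - j41.56 Ω = 834∠-2.9° Ω.
Step 4 — Source phasor: V = 61.5∠-45.7° V = 42.95 - j44.02 V.
Step 5 — Ohm's law: I = V / Z_total = (42.95 - j44.02) / (833 - j41.56) = 0.05407 - j0.05014 A.
Step 6 — Convert to polar: |I| = 0.07374 A, ∠I = -42.8°.

I = 0.07374∠-42.8° A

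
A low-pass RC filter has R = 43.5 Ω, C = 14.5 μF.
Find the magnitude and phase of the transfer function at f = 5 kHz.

Step 1 — Angular frequency: ω = 2π·5000 = 3.142e+04 rad/s.
Step 2 — Transfer function: H(jω) = 1/(1 + jωRC).
Step 3 — Denominator: 1 + jωRC = 1 + j·3.142e+04·43.5·1.45e-05 = 1 + j19.82.
Step 4 — H = 0.00254 - j0.05034.
Step 5 — Magnitude: |H| = 0.0504 (-26.0 dB); phase: φ = -87.1°.

|H| = 0.0504 (-26.0 dB), φ = -87.1°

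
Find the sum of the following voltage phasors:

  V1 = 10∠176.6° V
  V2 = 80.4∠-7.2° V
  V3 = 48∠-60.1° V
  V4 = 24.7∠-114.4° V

Step 1 — Convert each phasor to rectangular form:
  V1 = 10·(cos(176.6°) + j·sin(176.6°)) = -9.982 + j0.5931 V
  V2 = 80.4·(cos(-7.2°) + j·sin(-7.2°)) = 79.77 - j10.08 V
  V3 = 48·(cos(-60.1°) + j·sin(-60.1°)) = 23.93 - j41.61 V
  V4 = 24.7·(cos(-114.4°) + j·sin(-114.4°)) = -10.2 - j22.49 V
Step 2 — Sum components: V_total = 83.51 - j73.59 V.
Step 3 — Convert to polar: |V_total| = 111.3 V, ∠V_total = -41.4°.

V_total = 111.3∠-41.4° V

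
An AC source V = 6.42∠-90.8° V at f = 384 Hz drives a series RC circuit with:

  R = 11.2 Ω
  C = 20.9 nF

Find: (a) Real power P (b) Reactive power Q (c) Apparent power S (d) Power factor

Step 1 — Angular frequency: ω = 2π·f = 2π·384 = 2413 rad/s.
Step 2 — Component impedances:
  R: Z = R = 11.2 Ω
  C: Z = 1/(jωC) = -j/(ω·C) = 0 - j1.983e+04 Ω
Step 3 — Series combination: Z_total = R + C = 11.2 - j1.983e+04 Ω = 1.983e+04∠-90.0° Ω.
Step 4 — Source phasor: V = 6.42∠-90.8° V = -0.08964 - j6.419 V.
Step 5 — Current: I = V / Z = 0.0003237 - j4.703e-06 A = 0.0003237∠-0.8° A.
Step 6 — Complex power: S = V·I* = 1.174e-06 - j0.002078 VA.
Step 7 — Real power: P = Re(S) = 1.174e-06 W.
Step 8 — Reactive power: Q = Im(S) = -0.002078 VAR.
Step 9 — Apparent power: |S| = 0.002078 VA.
Step 10 — Power factor: PF = P/|S| = 0.0005648 (leading).

(a) P = 1.174e-06 W  (b) Q = -0.002078 VAR  (c) S = 0.002078 VA  (d) PF = 0.0005648 (leading)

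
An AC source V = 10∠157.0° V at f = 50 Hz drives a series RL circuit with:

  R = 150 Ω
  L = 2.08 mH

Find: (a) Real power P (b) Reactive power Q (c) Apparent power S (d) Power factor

Step 1 — Angular frequency: ω = 2π·f = 2π·50 = 314.2 rad/s.
Step 2 — Component impedances:
  R: Z = R = 150 Ω
  L: Z = jωL = j·314.2·0.00208 = 0 + j0.6535 Ω
Step 3 — Series combination: Z_total = R + L = 150 + j0.6535 Ω = 150∠0.2° Ω.
Step 4 — Source phasor: V = 10∠157.0° V = -9.205 + j3.907 V.
Step 5 — Current: I = V / Z = -0.06125 + j0.02632 A = 0.06667∠156.8° A.
Step 6 — Complex power: S = V·I* = 0.6667 + j0.002904 VA.
Step 7 — Real power: P = Re(S) = 0.6667 W.
Step 8 — Reactive power: Q = Im(S) = 0.002904 VAR.
Step 9 — Apparent power: |S| = 0.6667 VA.
Step 10 — Power factor: PF = P/|S| = 1 (lagging).

(a) P = 0.6667 W  (b) Q = 0.002904 VAR  (c) S = 0.6667 VA  (d) PF = 1 (lagging)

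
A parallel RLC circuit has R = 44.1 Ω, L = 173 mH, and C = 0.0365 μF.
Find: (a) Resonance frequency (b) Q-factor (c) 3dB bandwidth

Step 1 — Resonance: ω₀ = 1/√(LC) = 1/√(0.173·3.65e-08) = 1.258e+04 rad/s.
Step 2 — f₀ = ω₀/(2π) = 2003 Hz.
Step 3 — Parallel Q: Q = R/(ω₀L) = 44.1/(1.258e+04·0.173) = 0.02026.
Step 4 — Bandwidth: Δω = ω₀/Q = 6.213e+05 rad/s; BW = Δω/(2π) = 9.888e+04 Hz.

(a) f₀ = 2003 Hz  (b) Q = 0.02026  (c) BW = 9.888e+04 Hz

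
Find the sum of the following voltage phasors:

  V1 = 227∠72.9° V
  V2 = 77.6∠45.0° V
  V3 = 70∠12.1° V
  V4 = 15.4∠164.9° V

Step 1 — Convert each phasor to rectangular form:
  V1 = 227·(cos(72.9°) + j·sin(72.9°)) = 66.75 + j217 V
  V2 = 77.6·(cos(45.0°) + j·sin(45.0°)) = 54.87 + j54.87 V
  V3 = 70·(cos(12.1°) + j·sin(12.1°)) = 68.44 + j14.67 V
  V4 = 15.4·(cos(164.9°) + j·sin(164.9°)) = -14.87 + j4.012 V
Step 2 — Sum components: V_total = 175.2 + j290.5 V.
Step 3 — Convert to polar: |V_total| = 339.3 V, ∠V_total = 58.9°.

V_total = 339.3∠58.9° V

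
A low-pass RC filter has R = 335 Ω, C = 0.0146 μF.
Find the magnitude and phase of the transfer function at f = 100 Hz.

Step 1 — Angular frequency: ω = 2π·100 = 628.3 rad/s.
Step 2 — Transfer function: H(jω) = 1/(1 + jωRC).
Step 3 — Denominator: 1 + jωRC = 1 + j·628.3·335·1.46e-08 = 1 + j0.003073.
Step 4 — H = 1 - j0.003073.
Step 5 — Magnitude: |H| = 1 (-0.0 dB); phase: φ = -0.2°.

|H| = 1 (-0.0 dB), φ = -0.2°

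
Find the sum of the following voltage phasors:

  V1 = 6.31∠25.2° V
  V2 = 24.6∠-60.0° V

Step 1 — Convert each phasor to rectangular form:
  V1 = 6.31·(cos(25.2°) + j·sin(25.2°)) = 5.709 + j2.687 V
  V2 = 24.6·(cos(-60.0°) + j·sin(-60.0°)) = 12.3 - j21.3 V
Step 2 — Sum components: V_total = 18.01 - j18.62 V.
Step 3 — Convert to polar: |V_total| = 25.9 V, ∠V_total = -46.0°.

V_total = 25.9∠-46.0° V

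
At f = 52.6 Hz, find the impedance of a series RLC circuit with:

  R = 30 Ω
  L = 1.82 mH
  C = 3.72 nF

Step 1 — Angular frequency: ω = 2π·f = 2π·52.6 = 330.5 rad/s.
Step 2 — Component impedances:
  R: Z = R = 30 Ω
  L: Z = jωL = j·330.5·0.00182 = 0 + j0.6015 Ω
  C: Z = 1/(jωC) = -j/(ω·C) = 0 - j8.134e+05 Ω
Step 3 — Series combination: Z_total = R + L + C = 30 - j8.134e+05 Ω = 8.134e+05∠-90.0° Ω.

Z = 30 - j8.134e+05 Ω = 8.134e+05∠-90.0° Ω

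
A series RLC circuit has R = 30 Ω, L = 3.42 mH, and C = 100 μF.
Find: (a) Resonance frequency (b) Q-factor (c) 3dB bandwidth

Step 1 — Resonance: ω₀ = 1/√(LC) = 1/√(0.00342·0.0001) = 1710 rad/s.
Step 2 — f₀ = ω₀/(2π) = 272.1 Hz.
Step 3 — Series Q: Q = ω₀L/R = 1710·0.00342/30 = 0.1949.
Step 4 — Bandwidth: Δω = ω₀/Q = 8772 rad/s; BW = Δω/(2π) = 1396 Hz.

(a) f₀ = 272.1 Hz  (b) Q = 0.1949  (c) BW = 1396 Hz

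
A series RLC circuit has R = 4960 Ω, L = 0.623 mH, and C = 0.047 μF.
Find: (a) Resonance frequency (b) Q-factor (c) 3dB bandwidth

Step 1 — Resonance condition Im(Z)=0 gives ω₀ = 1/√(LC).
Step 2 — ω₀ = 1/√(0.000623·4.7e-08) = 1.848e+05 rad/s.
Step 3 — f₀ = ω₀/(2π) = 2.941e+04 Hz.
Step 4 — Series Q: Q = ω₀L/R = 1.848e+05·0.000623/4960 = 0.02321.
Step 5 — 3dB bandwidth: Δω = ω₀/Q = 7.961e+06 rad/s; BW = Δω/(2π) = 1.267e+06 Hz.

(a) f₀ = 2.941e+04 Hz  (b) Q = 0.02321  (c) BW = 1.267e+06 Hz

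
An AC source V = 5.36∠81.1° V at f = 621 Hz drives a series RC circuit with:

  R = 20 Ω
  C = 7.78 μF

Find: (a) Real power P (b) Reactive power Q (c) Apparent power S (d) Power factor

Step 1 — Angular frequency: ω = 2π·f = 2π·621 = 3902 rad/s.
Step 2 — Component impedances:
  R: Z = R = 20 Ω
  C: Z = 1/(jωC) = -j/(ω·C) = 0 - j32.94 Ω
Step 3 — Series combination: Z_total = R + C = 20 - j32.94 Ω = 38.54∠-58.7° Ω.
Step 4 — Source phasor: V = 5.36∠81.1° V = 0.8292 + j5.295 V.
Step 5 — Current: I = V / Z = -0.1063 + j0.0897 A = 0.1391∠139.8° A.
Step 6 — Complex power: S = V·I* = 0.3869 - j0.6372 VA.
Step 7 — Real power: P = Re(S) = 0.3869 W.
Step 8 — Reactive power: Q = Im(S) = -0.6372 VAR.
Step 9 — Apparent power: |S| = 0.7455 VA.
Step 10 — Power factor: PF = P/|S| = 0.519 (leading).

(a) P = 0.3869 W  (b) Q = -0.6372 VAR  (c) S = 0.7455 VA  (d) PF = 0.519 (leading)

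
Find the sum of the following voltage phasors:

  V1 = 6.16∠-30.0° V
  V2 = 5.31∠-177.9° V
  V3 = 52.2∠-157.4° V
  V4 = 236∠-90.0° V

Step 1 — Convert each phasor to rectangular form:
  V1 = 6.16·(cos(-30.0°) + j·sin(-30.0°)) = 5.335 - j3.08 V
  V2 = 5.31·(cos(-177.9°) + j·sin(-177.9°)) = -5.306 - j0.1946 V
  V3 = 52.2·(cos(-157.4°) + j·sin(-157.4°)) = -48.19 - j20.06 V
  V4 = 236·(cos(-90.0°) + j·sin(-90.0°)) = 0 - j236 V
Step 2 — Sum components: V_total = -48.16 - j259.3 V.
Step 3 — Convert to polar: |V_total| = 263.8 V, ∠V_total = -100.5°.

V_total = 263.8∠-100.5° V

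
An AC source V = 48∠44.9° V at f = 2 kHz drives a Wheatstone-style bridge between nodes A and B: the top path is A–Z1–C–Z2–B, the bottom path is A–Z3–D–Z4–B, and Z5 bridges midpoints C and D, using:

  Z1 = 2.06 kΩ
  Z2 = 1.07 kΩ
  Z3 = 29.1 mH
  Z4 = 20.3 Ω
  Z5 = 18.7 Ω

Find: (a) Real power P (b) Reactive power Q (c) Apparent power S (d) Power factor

Step 1 — Angular frequency: ω = 2π·f = 2π·2000 = 1.257e+04 rad/s.
Step 2 — Component impedances:
  Z1: Z = R = 2060 Ω
  Z2: Z = R = 1070 Ω
  Z3: Z = jωL = j·1.257e+04·0.0291 = 0 + j365.7 Ω
  Z4: Z = R = 20.3 Ω
  Z5: Z = R = 18.7 Ω
Step 3 — Bridge requires nodal analysis (the Z5 bridge couples midpoints C and D, so the two paths cannot be reduced to a simple series/parallel combination). Setting node B to ground and injecting 1 A at node A, the 3-node admittance system at A, C, D solves to V_A = Z_AB = 82.32 + j354.6 Ω = 364∠76.9° Ω.
Step 4 — Source phasor: V = 48∠44.9° V = 34 + j33.88 V.
Step 5 — Current: I = V / Z = 0.1118 - j0.06994 A = 0.1319∠-32.0° A.
Step 6 — Complex power: S = V·I* = 1.431 + j6.165 VA.
Step 7 — Real power: P = Re(S) = 1.431 W.
Step 8 — Reactive power: Q = Im(S) = 6.165 VAR.
Step 9 — Apparent power: |S| = 6.329 VA.
Step 10 — Power factor: PF = P/|S| = 0.2261 (lagging).

(a) P = 1.431 W  (b) Q = 6.165 VAR  (c) S = 6.329 VA  (d) PF = 0.2261 (lagging)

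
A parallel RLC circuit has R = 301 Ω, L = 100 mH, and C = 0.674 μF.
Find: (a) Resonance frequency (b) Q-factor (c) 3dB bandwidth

Step 1 — Resonance: ω₀ = 1/√(LC) = 1/√(0.1·6.74e-07) = 3852 rad/s.
Step 2 — f₀ = ω₀/(2π) = 613 Hz.
Step 3 — Parallel Q: Q = R/(ω₀L) = 301/(3852·0.1) = 0.7814.
Step 4 — Bandwidth: Δω = ω₀/Q = 4929 rad/s; BW = Δω/(2π) = 784.5 Hz.

(a) f₀ = 613 Hz  (b) Q = 0.7814  (c) BW = 784.5 Hz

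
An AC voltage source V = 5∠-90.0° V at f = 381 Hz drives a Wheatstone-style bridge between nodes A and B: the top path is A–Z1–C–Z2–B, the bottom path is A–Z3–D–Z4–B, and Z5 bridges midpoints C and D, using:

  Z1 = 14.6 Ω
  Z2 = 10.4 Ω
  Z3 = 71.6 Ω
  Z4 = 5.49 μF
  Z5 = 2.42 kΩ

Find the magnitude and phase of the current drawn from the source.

Step 1 — Angular frequency: ω = 2π·f = 2π·381 = 2394 rad/s.
Step 2 — Component impedances:
  Z1: Z = R = 14.6 Ω
  Z2: Z = R = 10.4 Ω
  Z3: Z = R = 71.6 Ω
  Z4: Z = 1/(jωC) = -j/(ω·C) = 0 - j76.09 Ω
  Z5: Z = R = 2420 Ω
Step 3 — Bridge requires nodal analysis (the Z5 bridge couples midpoints C and D, so the two paths cannot be reduced to a simple series/parallel combination). Setting node B to ground and injecting 1 A at node A, the 3-node admittance system at A, C, D solves to V_A = Z_AB = 21.05 - j3.137 Ω = 21.29∠-8.5° Ω.
Step 4 — Source phasor: V = 5∠-90.0° V = 0 - j5 V.
Step 5 — Ohm's law: I = V / Z_total = (0 - j5) / (21.05 - j3.137) = 0.03461 - j0.2323 A.
Step 6 — Convert to polar: |I| = 0.2349 A, ∠I = -81.5°.

I = 0.2349∠-81.5° A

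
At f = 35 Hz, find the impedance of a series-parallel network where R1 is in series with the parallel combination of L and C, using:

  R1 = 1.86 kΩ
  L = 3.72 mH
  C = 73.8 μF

Step 1 — Angular frequency: ω = 2π·f = 2π·35 = 219.9 rad/s.
Step 2 — Component impedances:
  R1: Z = R = 1860 Ω
  L: Z = jωL = j·219.9·0.00372 = 0 + j0.8181 Ω
  C: Z = 1/(jωC) = -j/(ω·C) = 0 - j61.62 Ω
Step 3 — Parallel branch: L || C = 1/(1/L + 1/C) = 0 + j0.8291 Ω.
Step 4 — Series with R1: Z_total = R1 + (L || C) = 1860 + j0.8291 Ω = 1860∠0.0° Ω.

Z = 1860 + j0.8291 Ω = 1860∠0.0° Ω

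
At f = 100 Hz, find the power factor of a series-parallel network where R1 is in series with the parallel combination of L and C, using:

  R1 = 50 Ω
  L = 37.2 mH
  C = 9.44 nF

Step 1 — Angular frequency: ω = 2π·f = 2π·100 = 628.3 rad/s.
Step 2 — Component impedances:
  R1: Z = R = 50 Ω
  L: Z = jωL = j·628.3·0.0372 = 0 + j23.37 Ω
  C: Z = 1/(jωC) = -j/(ω·C) = 0 - j1.686e+05 Ω
Step 3 — Parallel branch: L || C = 1/(1/L + 1/C) = 0 + j23.38 Ω.
Step 4 — Series with R1: Z_total = R1 + (L || C) = 50 + j23.38 Ω = 55.19∠25.1° Ω.
Step 5 — Power factor: PF = cos(φ) = Re(Z)/|Z| = 50/55.195 = 0.9059.
Step 6 — Type: Im(Z) = 23.38 ⇒ lagging (phase φ = 25.1°).

PF = 0.9059 (lagging, φ = 25.1°)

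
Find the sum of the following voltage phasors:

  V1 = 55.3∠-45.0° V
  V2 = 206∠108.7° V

Step 1 — Convert each phasor to rectangular form:
  V1 = 55.3·(cos(-45.0°) + j·sin(-45.0°)) = 39.1 - j39.1 V
  V2 = 206·(cos(108.7°) + j·sin(108.7°)) = -66.05 + j195.1 V
Step 2 — Sum components: V_total = -26.94 + j156 V.
Step 3 — Convert to polar: |V_total| = 158.3 V, ∠V_total = 99.8°.

V_total = 158.3∠99.8° V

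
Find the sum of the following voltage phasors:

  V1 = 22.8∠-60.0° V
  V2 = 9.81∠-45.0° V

Step 1 — Convert each phasor to rectangular form:
  V1 = 22.8·(cos(-60.0°) + j·sin(-60.0°)) = 11.4 - j19.75 V
  V2 = 9.81·(cos(-45.0°) + j·sin(-45.0°)) = 6.937 - j6.937 V
Step 2 — Sum components: V_total = 18.34 - j26.68 V.
Step 3 — Convert to polar: |V_total| = 32.38 V, ∠V_total = -55.5°.

V_total = 32.38∠-55.5° V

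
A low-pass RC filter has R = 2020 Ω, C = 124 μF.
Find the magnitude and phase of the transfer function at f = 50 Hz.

Step 1 — Angular frequency: ω = 2π·50 = 314.2 rad/s.
Step 2 — Transfer function: H(jω) = 1/(1 + jωRC).
Step 3 — Denominator: 1 + jωRC = 1 + j·314.2·2020·0.000124 = 1 + j78.69.
Step 4 — H = 0.0001615 - j0.01271.
Step 5 — Magnitude: |H| = 0.01271 (-37.9 dB); phase: φ = -89.3°.

|H| = 0.01271 (-37.9 dB), φ = -89.3°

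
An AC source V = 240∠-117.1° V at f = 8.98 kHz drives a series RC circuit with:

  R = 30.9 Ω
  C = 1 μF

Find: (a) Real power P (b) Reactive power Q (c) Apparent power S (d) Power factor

Step 1 — Angular frequency: ω = 2π·f = 2π·8980 = 5.642e+04 rad/s.
Step 2 — Component impedances:
  R: Z = R = 30.9 Ω
  C: Z = 1/(jωC) = -j/(ω·C) = 0 - j17.72 Ω
Step 3 — Series combination: Z_total = R + C = 30.9 - j17.72 Ω = 35.62∠-29.8° Ω.
Step 4 — Source phasor: V = 240∠-117.1° V = -109.3 - j213.7 V.
Step 5 — Current: I = V / Z = 0.3217 - j6.73 A = 6.737∠-87.3° A.
Step 6 — Complex power: S = V·I* = 1403 - j804.5 VA.
Step 7 — Real power: P = Re(S) = 1403 W.
Step 8 — Reactive power: Q = Im(S) = -804.5 VAR.
Step 9 — Apparent power: |S| = 1617 VA.
Step 10 — Power factor: PF = P/|S| = 0.8674 (leading).

(a) P = 1403 W  (b) Q = -804.5 VAR  (c) S = 1617 VA  (d) PF = 0.8674 (leading)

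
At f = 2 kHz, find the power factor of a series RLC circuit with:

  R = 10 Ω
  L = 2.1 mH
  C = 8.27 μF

Step 1 — Angular frequency: ω = 2π·f = 2π·2000 = 1.257e+04 rad/s.
Step 2 — Component impedances:
  R: Z = R = 10 Ω
  L: Z = jωL = j·1.257e+04·0.0021 = 0 + j26.39 Ω
  C: Z = 1/(jωC) = -j/(ω·C) = 0 - j9.622 Ω
Step 3 — Series combination: Z_total = R + L + C = 10 + j16.77 Ω = 19.52∠59.2° Ω.
Step 4 — Power factor: PF = cos(φ) = Re(Z)/|Z| = 10/19.523 = 0.5122.
Step 5 — Type: Im(Z) = 16.77 ⇒ lagging (phase φ = 59.2°).

PF = 0.5122 (lagging, φ = 59.2°)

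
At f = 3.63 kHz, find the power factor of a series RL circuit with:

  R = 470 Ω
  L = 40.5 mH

Step 1 — Angular frequency: ω = 2π·f = 2π·3630 = 2.281e+04 rad/s.
Step 2 — Component impedances:
  R: Z = R = 470 Ω
  L: Z = jωL = j·2.281e+04·0.0405 = 0 + j923.7 Ω
Step 3 — Series combination: Z_total = R + L = 470 + j923.7 Ω = 1036∠63.0° Ω.
Step 4 — Power factor: PF = cos(φ) = Re(Z)/|Z| = 470/1036.4 = 0.4535.
Step 5 — Type: Im(Z) = 923.7 ⇒ lagging (phase φ = 63.0°).

PF = 0.4535 (lagging, φ = 63.0°)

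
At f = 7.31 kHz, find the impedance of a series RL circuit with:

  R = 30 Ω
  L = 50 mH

Step 1 — Angular frequency: ω = 2π·f = 2π·7310 = 4.593e+04 rad/s.
Step 2 — Component impedances:
  R: Z = R = 30 Ω
  L: Z = jωL = j·4.593e+04·0.05 = 0 + j2297 Ω
Step 3 — Series combination: Z_total = R + L = 30 + j2297 Ω = 2297∠89.3° Ω.

Z = 30 + j2297 Ω = 2297∠89.3° Ω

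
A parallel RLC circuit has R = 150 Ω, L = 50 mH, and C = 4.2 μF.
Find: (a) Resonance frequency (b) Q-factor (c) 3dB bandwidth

Step 1 — Resonance: ω₀ = 1/√(LC) = 1/√(0.05·4.2e-06) = 2182 rad/s.
Step 2 — f₀ = ω₀/(2π) = 347.3 Hz.
Step 3 — Parallel Q: Q = R/(ω₀L) = 150/(2182·0.05) = 1.375.
Step 4 — Bandwidth: Δω = ω₀/Q = 1587 rad/s; BW = Δω/(2π) = 252.6 Hz.

(a) f₀ = 347.3 Hz  (b) Q = 1.375  (c) BW = 252.6 Hz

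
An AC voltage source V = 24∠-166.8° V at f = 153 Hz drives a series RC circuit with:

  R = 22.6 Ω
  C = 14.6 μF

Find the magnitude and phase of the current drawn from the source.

Step 1 — Angular frequency: ω = 2π·f = 2π·153 = 961.3 rad/s.
Step 2 — Component impedances:
  R: Z = R = 22.6 Ω
  C: Z = 1/(jωC) = -j/(ω·C) = 0 - j71.25 Ω
Step 3 — Series combination: Z_total = R + C = 22.6 - j71.25 Ω = 74.75∠-72.4° Ω.
Step 4 — Source phasor: V = 24∠-166.8° V = -23.37 - j5.48 V.
Step 5 — Ohm's law: I = V / Z_total = (-23.37 - j5.48) / (22.6 - j71.25) = -0.02463 - j0.3201 A.
Step 6 — Convert to polar: |I| = 0.3211 A, ∠I = -94.4°.

I = 0.3211∠-94.4° A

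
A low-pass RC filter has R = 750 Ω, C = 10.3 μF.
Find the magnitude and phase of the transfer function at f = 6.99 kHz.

Step 1 — Angular frequency: ω = 2π·6990 = 4.392e+04 rad/s.
Step 2 — Transfer function: H(jω) = 1/(1 + jωRC).
Step 3 — Denominator: 1 + jωRC = 1 + j·4.392e+04·750·1.03e-05 = 1 + j339.3.
Step 4 — H = 8.687e-06 - j0.002947.
Step 5 — Magnitude: |H| = 0.002947 (-50.6 dB); phase: φ = -89.8°.

|H| = 0.002947 (-50.6 dB), φ = -89.8°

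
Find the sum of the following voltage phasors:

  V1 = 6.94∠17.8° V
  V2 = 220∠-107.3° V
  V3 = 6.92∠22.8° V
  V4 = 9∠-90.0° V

Step 1 — Convert each phasor to rectangular form:
  V1 = 6.94·(cos(17.8°) + j·sin(17.8°)) = 6.608 + j2.122 V
  V2 = 220·(cos(-107.3°) + j·sin(-107.3°)) = -65.42 - j210 V
  V3 = 6.92·(cos(22.8°) + j·sin(22.8°)) = 6.379 + j2.682 V
  V4 = 9·(cos(-90.0°) + j·sin(-90.0°)) = 0 - j9 V
Step 2 — Sum components: V_total = -52.44 - j214.2 V.
Step 3 — Convert to polar: |V_total| = 220.6 V, ∠V_total = -103.8°.

V_total = 220.6∠-103.8° V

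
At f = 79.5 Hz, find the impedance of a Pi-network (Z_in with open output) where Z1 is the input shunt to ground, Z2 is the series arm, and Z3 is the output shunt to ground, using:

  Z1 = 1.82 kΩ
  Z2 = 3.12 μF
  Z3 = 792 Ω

Step 1 — Angular frequency: ω = 2π·f = 2π·79.5 = 499.5 rad/s.
Step 2 — Component impedances:
  Z1: Z = R = 1820 Ω
  Z2: Z = 1/(jωC) = -j/(ω·C) = 0 - j641.7 Ω
  Z3: Z = R = 792 Ω
Step 3 — With open output, the series arm Z2 and the output shunt Z3 appear in series to ground: Z2 + Z3 = 792 - j641.7 Ω.
Step 4 — Parallel with input shunt Z1: Z_in = Z1 || (Z2 + Z3) = 624 - j293.8 Ω = 689.7∠-25.2° Ω.

Z = 624 - j293.8 Ω = 689.7∠-25.2° Ω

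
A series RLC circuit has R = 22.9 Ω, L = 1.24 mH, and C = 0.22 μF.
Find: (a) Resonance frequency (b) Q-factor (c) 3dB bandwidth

Step 1 — Resonance condition Im(Z)=0 gives ω₀ = 1/√(LC).
Step 2 — ω₀ = 1/√(0.00124·2.2e-07) = 6.054e+04 rad/s.
Step 3 — f₀ = ω₀/(2π) = 9636 Hz.
Step 4 — Series Q: Q = ω₀L/R = 6.054e+04·0.00124/22.9 = 3.278.
Step 5 — 3dB bandwidth: Δω = ω₀/Q = 1.847e+04 rad/s; BW = Δω/(2π) = 2939 Hz.

(a) f₀ = 9636 Hz  (b) Q = 3.278  (c) BW = 2939 Hz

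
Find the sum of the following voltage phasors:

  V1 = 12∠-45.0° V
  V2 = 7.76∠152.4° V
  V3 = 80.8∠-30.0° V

Step 1 — Convert each phasor to rectangular form:
  V1 = 12·(cos(-45.0°) + j·sin(-45.0°)) = 8.485 - j8.485 V
  V2 = 7.76·(cos(152.4°) + j·sin(152.4°)) = -6.877 + j3.595 V
  V3 = 80.8·(cos(-30.0°) + j·sin(-30.0°)) = 69.97 - j40.4 V
Step 2 — Sum components: V_total = 71.58 - j45.29 V.
Step 3 — Convert to polar: |V_total| = 84.71 V, ∠V_total = -32.3°.

V_total = 84.71∠-32.3° V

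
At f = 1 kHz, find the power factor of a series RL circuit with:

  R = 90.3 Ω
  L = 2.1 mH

Step 1 — Angular frequency: ω = 2π·f = 2π·1000 = 6283 rad/s.
Step 2 — Component impedances:
  R: Z = R = 90.3 Ω
  L: Z = jωL = j·6283·0.0021 = 0 + j13.19 Ω
Step 3 — Series combination: Z_total = R + L = 90.3 + j13.19 Ω = 91.26∠8.3° Ω.
Step 4 — Power factor: PF = cos(φ) = Re(Z)/|Z| = 90.3/91.26 = 0.9895.
Step 5 — Type: Im(Z) = 13.19 ⇒ lagging (phase φ = 8.3°).

PF = 0.9895 (lagging, φ = 8.3°)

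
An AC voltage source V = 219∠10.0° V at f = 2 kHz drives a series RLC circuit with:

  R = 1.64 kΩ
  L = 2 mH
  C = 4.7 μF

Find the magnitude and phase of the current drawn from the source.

Step 1 — Angular frequency: ω = 2π·f = 2π·2000 = 1.257e+04 rad/s.
Step 2 — Component impedances:
  R: Z = R = 1640 Ω
  L: Z = jωL = j·1.257e+04·0.002 = 0 + j25.13 Ω
  C: Z = 1/(jωC) = -j/(ω·C) = 0 - j16.93 Ω
Step 3 — Series combination: Z_total = R + L + C = 1640 + j8.201 Ω = 1640∠0.3° Ω.
Step 4 — Source phasor: V = 219∠10.0° V = 215.7 + j38.03 V.
Step 5 — Ohm's law: I = V / Z_total = (215.7 + j38.03) / (1640 + j8.201) = 0.1316 + j0.02253 A.
Step 6 — Convert to polar: |I| = 0.1335 A, ∠I = 9.7°.

I = 0.1335∠9.7° A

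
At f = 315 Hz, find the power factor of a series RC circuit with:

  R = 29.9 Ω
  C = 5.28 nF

Step 1 — Angular frequency: ω = 2π·f = 2π·315 = 1979 rad/s.
Step 2 — Component impedances:
  R: Z = R = 29.9 Ω
  C: Z = 1/(jωC) = -j/(ω·C) = 0 - j9.569e+04 Ω
Step 3 — Series combination: Z_total = R + C = 29.9 - j9.569e+04 Ω = 9.569e+04∠-90.0° Ω.
Step 4 — Power factor: PF = cos(φ) = Re(Z)/|Z| = 29.9/9.569e+04 = 0.0003125.
Step 5 — Type: Im(Z) = -9.569e+04 ⇒ leading (phase φ = -90.0°).

PF = 0.0003125 (leading, φ = -90.0°)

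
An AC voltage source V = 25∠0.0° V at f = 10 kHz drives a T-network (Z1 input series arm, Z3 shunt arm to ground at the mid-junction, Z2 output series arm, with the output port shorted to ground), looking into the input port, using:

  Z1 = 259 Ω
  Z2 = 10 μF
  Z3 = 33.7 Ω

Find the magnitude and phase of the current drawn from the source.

Step 1 — Angular frequency: ω = 2π·f = 2π·1e+04 = 6.283e+04 rad/s.
Step 2 — Component impedances:
  Z1: Z = R = 259 Ω
  Z2: Z = 1/(jωC) = -j/(ω·C) = 0 - j1.592 Ω
  Z3: Z = R = 33.7 Ω
Step 3 — With the output port shorted to ground, the output series arm Z2 runs from the junction to ground; the shunt arm Z3 also runs from the junction to ground. They appear in parallel: Z3 || Z2 = 0.075 - j1.588 Ω.
Step 4 — Series with input arm Z1: Z_in = Z1 + (Z3 || Z2) = 259.1 - j1.588 Ω = 259.1∠-0.4° Ω.
Step 5 — Source phasor: V = 25∠0.0° V = 25 V.
Step 6 — Ohm's law: I = V / Z_total = (25) / (259.1 - j1.588) = 0.09649 + j0.0005915 A.
Step 7 — Convert to polar: |I| = 0.0965 A, ∠I = 0.4°.

I = 0.0965∠0.4° A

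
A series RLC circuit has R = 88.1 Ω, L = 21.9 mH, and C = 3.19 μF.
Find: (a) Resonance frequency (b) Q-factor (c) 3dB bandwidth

Step 1 — Resonance condition Im(Z)=0 gives ω₀ = 1/√(LC).
Step 2 — ω₀ = 1/√(0.0219·3.19e-06) = 3783 rad/s.
Step 3 — f₀ = ω₀/(2π) = 602.1 Hz.
Step 4 — Series Q: Q = ω₀L/R = 3783·0.0219/88.1 = 0.9405.
Step 5 — 3dB bandwidth: Δω = ω₀/Q = 4023 rad/s; BW = Δω/(2π) = 640.3 Hz.

(a) f₀ = 602.1 Hz  (b) Q = 0.9405  (c) BW = 640.3 Hz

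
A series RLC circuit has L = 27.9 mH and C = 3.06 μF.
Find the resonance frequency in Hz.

Step 1 — Resonance condition Im(Z)=0 gives ω₀ = 1/√(LC).
Step 2 — ω₀ = 1/√(0.0279·3.06e-06) = 3422 rad/s.
Step 3 — f₀ = ω₀/(2π) = 544.7 Hz.

f₀ = 544.7 Hz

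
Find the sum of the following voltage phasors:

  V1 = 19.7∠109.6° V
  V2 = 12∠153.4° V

Step 1 — Convert each phasor to rectangular form:
  V1 = 19.7·(cos(109.6°) + j·sin(109.6°)) = -6.608 + j18.56 V
  V2 = 12·(cos(153.4°) + j·sin(153.4°)) = -10.73 + j5.373 V
Step 2 — Sum components: V_total = -17.34 + j23.93 V.
Step 3 — Convert to polar: |V_total| = 29.55 V, ∠V_total = 125.9°.

V_total = 29.55∠125.9° V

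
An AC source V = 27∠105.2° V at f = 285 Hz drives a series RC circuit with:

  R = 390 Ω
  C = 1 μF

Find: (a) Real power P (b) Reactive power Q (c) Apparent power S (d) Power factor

Step 1 — Angular frequency: ω = 2π·f = 2π·285 = 1791 rad/s.
Step 2 — Component impedances:
  R: Z = R = 390 Ω
  C: Z = 1/(jωC) = -j/(ω·C) = 0 - j558.4 Ω
Step 3 — Series combination: Z_total = R + C = 390 - j558.4 Ω = 681.1∠-55.1° Ω.
Step 4 — Source phasor: V = 27∠105.2° V = -7.079 + j26.06 V.
Step 5 — Current: I = V / Z = -0.03731 + j0.01338 A = 0.03964∠160.3° A.
Step 6 — Complex power: S = V·I* = 0.6128 - j0.8775 VA.
Step 7 — Real power: P = Re(S) = 0.6128 W.
Step 8 — Reactive power: Q = Im(S) = -0.8775 VAR.
Step 9 — Apparent power: |S| = 1.07 VA.
Step 10 — Power factor: PF = P/|S| = 0.5726 (leading).

(a) P = 0.6128 W  (b) Q = -0.8775 VAR  (c) S = 1.07 VA  (d) PF = 0.5726 (leading)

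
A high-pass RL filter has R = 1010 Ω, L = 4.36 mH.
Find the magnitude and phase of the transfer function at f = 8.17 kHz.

Step 1 — Angular frequency: ω = 2π·8170 = 5.133e+04 rad/s.
Step 2 — Transfer function: H(jω) = jωL/(R + jωL).
Step 3 — Numerator jωL = j·223.8; denominator R + jωL = 1010 + j223.8.
Step 4 — H = 0.04681 + j0.2112.
Step 5 — Magnitude: |H| = 0.2164 (-13.3 dB); phase: φ = 77.5°.

|H| = 0.2164 (-13.3 dB), φ = 77.5°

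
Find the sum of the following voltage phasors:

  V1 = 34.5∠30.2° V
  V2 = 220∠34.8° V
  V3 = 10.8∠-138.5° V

Step 1 — Convert each phasor to rectangular form:
  V1 = 34.5·(cos(30.2°) + j·sin(30.2°)) = 29.82 + j17.35 V
  V2 = 220·(cos(34.8°) + j·sin(34.8°)) = 180.7 + j125.6 V
  V3 = 10.8·(cos(-138.5°) + j·sin(-138.5°)) = -8.089 - j7.156 V
Step 2 — Sum components: V_total = 202.4 + j135.8 V.
Step 3 — Convert to polar: |V_total| = 243.7 V, ∠V_total = 33.9°.

V_total = 243.7∠33.9° V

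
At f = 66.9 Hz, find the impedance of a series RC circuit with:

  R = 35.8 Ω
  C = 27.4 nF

Step 1 — Angular frequency: ω = 2π·f = 2π·66.9 = 420.3 rad/s.
Step 2 — Component impedances:
  R: Z = R = 35.8 Ω
  C: Z = 1/(jωC) = -j/(ω·C) = 0 - j8.682e+04 Ω
Step 3 — Series combination: Z_total = R + C = 35.8 - j8.682e+04 Ω = 8.682e+04∠-90.0° Ω.

Z = 35.8 - j8.682e+04 Ω = 8.682e+04∠-90.0° Ω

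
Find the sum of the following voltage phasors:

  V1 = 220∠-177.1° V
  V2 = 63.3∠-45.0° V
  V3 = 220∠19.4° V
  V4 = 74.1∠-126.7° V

Step 1 — Convert each phasor to rectangular form:
  V1 = 220·(cos(-177.1°) + j·sin(-177.1°)) = -219.7 - j11.13 V
  V2 = 63.3·(cos(-45.0°) + j·sin(-45.0°)) = 44.76 - j44.76 V
  V3 = 220·(cos(19.4°) + j·sin(19.4°)) = 207.5 + j73.08 V
  V4 = 74.1·(cos(-126.7°) + j·sin(-126.7°)) = -44.28 - j59.41 V
Step 2 — Sum components: V_total = -11.73 - j42.23 V.
Step 3 — Convert to polar: |V_total| = 43.83 V, ∠V_total = -105.5°.

V_total = 43.83∠-105.5° V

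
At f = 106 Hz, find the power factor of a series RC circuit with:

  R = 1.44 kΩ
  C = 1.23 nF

Step 1 — Angular frequency: ω = 2π·f = 2π·106 = 666 rad/s.
Step 2 — Component impedances:
  R: Z = R = 1440 Ω
  C: Z = 1/(jωC) = -j/(ω·C) = 0 - j1.221e+06 Ω
Step 3 — Series combination: Z_total = R + C = 1440 - j1.221e+06 Ω = 1.221e+06∠-89.9° Ω.
Step 4 — Power factor: PF = cos(φ) = Re(Z)/|Z| = 1440/1.2207e+06 = 0.00118.
Step 5 — Type: Im(Z) = -1.221e+06 ⇒ leading (phase φ = -89.9°).

PF = 0.00118 (leading, φ = -89.9°)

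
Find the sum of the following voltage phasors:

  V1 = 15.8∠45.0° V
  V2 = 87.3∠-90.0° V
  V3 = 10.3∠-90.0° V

Step 1 — Convert each phasor to rectangular form:
  V1 = 15.8·(cos(45.0°) + j·sin(45.0°)) = 11.17 + j11.17 V
  V2 = 87.3·(cos(-90.0°) + j·sin(-90.0°)) = 0 - j87.3 V
  V3 = 10.3·(cos(-90.0°) + j·sin(-90.0°)) = 0 - j10.3 V
Step 2 — Sum components: V_total = 11.17 - j86.43 V.
Step 3 — Convert to polar: |V_total| = 87.15 V, ∠V_total = -82.6°.

V_total = 87.15∠-82.6° V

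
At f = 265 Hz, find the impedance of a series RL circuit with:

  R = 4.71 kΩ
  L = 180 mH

Step 1 — Angular frequency: ω = 2π·f = 2π·265 = 1665 rad/s.
Step 2 — Component impedances:
  R: Z = R = 4710 Ω
  L: Z = jωL = j·1665·0.18 = 0 + j299.7 Ω
Step 3 — Series combination: Z_total = R + L = 4710 + j299.7 Ω = 4720∠3.6° Ω.

Z = 4710 + j299.7 Ω = 4720∠3.6° Ω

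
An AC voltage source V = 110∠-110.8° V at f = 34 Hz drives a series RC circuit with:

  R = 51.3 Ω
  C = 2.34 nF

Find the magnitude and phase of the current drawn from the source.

Step 1 — Angular frequency: ω = 2π·f = 2π·34 = 213.6 rad/s.
Step 2 — Component impedances:
  R: Z = R = 51.3 Ω
  C: Z = 1/(jωC) = -j/(ω·C) = 0 - j2e+06 Ω
Step 3 — Series combination: Z_total = R + C = 51.3 - j2e+06 Ω = 2e+06∠-90.0° Ω.
Step 4 — Source phasor: V = 110∠-110.8° V = -39.06 - j102.8 V.
Step 5 — Ohm's law: I = V / Z_total = (-39.06 - j102.8) / (51.3 - j2e+06) = 5.14e-05 - j1.953e-05 A.
Step 6 — Convert to polar: |I| = 5.499e-05 A, ∠I = -20.8°.

I = 5.499e-05∠-20.8° A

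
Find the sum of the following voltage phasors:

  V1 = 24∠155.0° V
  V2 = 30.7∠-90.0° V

Step 1 — Convert each phasor to rectangular form:
  V1 = 24·(cos(155.0°) + j·sin(155.0°)) = -21.75 + j10.14 V
  V2 = 30.7·(cos(-90.0°) + j·sin(-90.0°)) = 0 - j30.7 V
Step 2 — Sum components: V_total = -21.75 - j20.56 V.
Step 3 — Convert to polar: |V_total| = 29.93 V, ∠V_total = -136.6°.

V_total = 29.93∠-136.6° V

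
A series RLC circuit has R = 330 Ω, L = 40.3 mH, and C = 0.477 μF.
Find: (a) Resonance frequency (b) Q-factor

Step 1 — Resonance condition Im(Z)=0 gives ω₀ = 1/√(LC).
Step 2 — ω₀ = 1/√(0.0403·4.77e-07) = 7213 rad/s.
Step 3 — f₀ = ω₀/(2π) = 1148 Hz.
Step 4 — Series Q: Q = ω₀L/R = 7213·0.0403/330 = 0.8808.

(a) f₀ = 1148 Hz  (b) Q = 0.8808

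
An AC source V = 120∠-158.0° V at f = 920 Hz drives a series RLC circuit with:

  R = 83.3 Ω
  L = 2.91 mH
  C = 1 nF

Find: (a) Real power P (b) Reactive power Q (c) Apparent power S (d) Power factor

Step 1 — Angular frequency: ω = 2π·f = 2π·920 = 5781 rad/s.
Step 2 — Component impedances:
  R: Z = R = 83.3 Ω
  L: Z = jωL = j·5781·0.00291 = 0 + j16.82 Ω
  C: Z = 1/(jωC) = -j/(ω·C) = 0 - j1.73e+05 Ω
Step 3 — Series combination: Z_total = R + L + C = 83.3 - j1.73e+05 Ω = 1.73e+05∠-90.0° Ω.
Step 4 — Source phasor: V = 120∠-158.0° V = -111.3 - j44.95 V.
Step 5 — Current: I = V / Z = 0.0002596 - j0.0006433 A = 0.0006937∠-68.0° A.
Step 6 — Complex power: S = V·I* = 4.009e-05 - j0.08325 VA.
Step 7 — Real power: P = Re(S) = 4.009e-05 W.
Step 8 — Reactive power: Q = Im(S) = -0.08325 VAR.
Step 9 — Apparent power: |S| = 0.08325 VA.
Step 10 — Power factor: PF = P/|S| = 0.0004816 (leading).

(a) P = 4.009e-05 W  (b) Q = -0.08325 VAR  (c) S = 0.08325 VA  (d) PF = 0.0004816 (leading)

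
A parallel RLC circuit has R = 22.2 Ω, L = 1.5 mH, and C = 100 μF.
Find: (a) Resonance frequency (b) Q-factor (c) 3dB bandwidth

Step 1 — Resonance: ω₀ = 1/√(LC) = 1/√(0.0015·0.0001) = 2582 rad/s.
Step 2 — f₀ = ω₀/(2π) = 410.9 Hz.
Step 3 — Parallel Q: Q = R/(ω₀L) = 22.2/(2582·0.0015) = 5.732.
Step 4 — Bandwidth: Δω = ω₀/Q = 450.5 rad/s; BW = Δω/(2π) = 71.69 Hz.

(a) f₀ = 410.9 Hz  (b) Q = 5.732  (c) BW = 71.69 Hz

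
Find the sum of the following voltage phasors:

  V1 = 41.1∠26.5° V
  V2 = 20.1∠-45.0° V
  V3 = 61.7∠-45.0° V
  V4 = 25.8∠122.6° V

Step 1 — Convert each phasor to rectangular form:
  V1 = 41.1·(cos(26.5°) + j·sin(26.5°)) = 36.78 + j18.34 V
  V2 = 20.1·(cos(-45.0°) + j·sin(-45.0°)) = 14.21 - j14.21 V
  V3 = 61.7·(cos(-45.0°) + j·sin(-45.0°)) = 43.63 - j43.63 V
  V4 = 25.8·(cos(122.6°) + j·sin(122.6°)) = -13.9 + j21.74 V
Step 2 — Sum components: V_total = 80.72 - j17.77 V.
Step 3 — Convert to polar: |V_total| = 82.66 V, ∠V_total = -12.4°.

V_total = 82.66∠-12.4° V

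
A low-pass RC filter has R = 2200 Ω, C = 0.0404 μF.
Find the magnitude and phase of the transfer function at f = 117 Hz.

Step 1 — Angular frequency: ω = 2π·117 = 735.1 rad/s.
Step 2 — Transfer function: H(jω) = 1/(1 + jωRC).
Step 3 — Denominator: 1 + jωRC = 1 + j·735.1·2200·4.04e-08 = 1 + j0.06534.
Step 4 — H = 0.9957 - j0.06506.
Step 5 — Magnitude: |H| = 0.9979 (-0.0 dB); phase: φ = -3.7°.

|H| = 0.9979 (-0.0 dB), φ = -3.7°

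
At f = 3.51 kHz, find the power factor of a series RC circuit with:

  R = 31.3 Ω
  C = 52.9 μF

Step 1 — Angular frequency: ω = 2π·f = 2π·3510 = 2.205e+04 rad/s.
Step 2 — Component impedances:
  R: Z = R = 31.3 Ω
  C: Z = 1/(jωC) = -j/(ω·C) = 0 - j0.8572 Ω
Step 3 — Series combination: Z_total = R + C = 31.3 - j0.8572 Ω = 31.31∠-1.6° Ω.
Step 4 — Power factor: PF = cos(φ) = Re(Z)/|Z| = 31.3/31.312 = 0.9996.
Step 5 — Type: Im(Z) = -0.8572 ⇒ leading (phase φ = -1.6°).

PF = 0.9996 (leading, φ = -1.6°)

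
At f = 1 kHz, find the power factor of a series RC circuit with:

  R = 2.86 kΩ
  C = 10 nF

Step 1 — Angular frequency: ω = 2π·f = 2π·1000 = 6283 rad/s.
Step 2 — Component impedances:
  R: Z = R = 2860 Ω
  C: Z = 1/(jωC) = -j/(ω·C) = 0 - j1.592e+04 Ω
Step 3 — Series combination: Z_total = R + C = 2860 - j1.592e+04 Ω = 1.617e+04∠-79.8° Ω.
Step 4 — Power factor: PF = cos(φ) = Re(Z)/|Z| = 2860/1.617e+04 = 0.1769.
Step 5 — Type: Im(Z) = -1.592e+04 ⇒ leading (phase φ = -79.8°).

PF = 0.1769 (leading, φ = -79.8°)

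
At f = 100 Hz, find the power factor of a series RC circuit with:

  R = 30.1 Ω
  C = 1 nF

Step 1 — Angular frequency: ω = 2π·f = 2π·100 = 628.3 rad/s.
Step 2 — Component impedances:
  R: Z = R = 30.1 Ω
  C: Z = 1/(jωC) = -j/(ω·C) = 0 - j1.592e+06 Ω
Step 3 — Series combination: Z_total = R + C = 30.1 - j1.592e+06 Ω = 1.592e+06∠-90.0° Ω.
Step 4 — Power factor: PF = cos(φ) = Re(Z)/|Z| = 30.1/1.592e+06 = 1.891e-05.
Step 5 — Type: Im(Z) = -1.592e+06 ⇒ leading (phase φ = -90.0°).

PF = 1.891e-05 (leading, φ = -90.0°)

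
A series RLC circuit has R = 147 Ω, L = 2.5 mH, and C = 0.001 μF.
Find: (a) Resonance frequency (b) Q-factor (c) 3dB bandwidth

Step 1 — Resonance: ω₀ = 1/√(LC) = 1/√(0.0025·1e-09) = 6.325e+05 rad/s.
Step 2 — f₀ = ω₀/(2π) = 1.007e+05 Hz.
Step 3 — Series Q: Q = ω₀L/R = 6.325e+05·0.0025/147 = 10.76.
Step 4 — Bandwidth: Δω = ω₀/Q = 5.88e+04 rad/s; BW = Δω/(2π) = 9358 Hz.

(a) f₀ = 1.007e+05 Hz  (b) Q = 10.76  (c) BW = 9358 Hz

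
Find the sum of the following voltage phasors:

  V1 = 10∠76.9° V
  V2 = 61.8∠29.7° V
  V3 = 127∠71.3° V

Step 1 — Convert each phasor to rectangular form:
  V1 = 10·(cos(76.9°) + j·sin(76.9°)) = 2.267 + j9.74 V
  V2 = 61.8·(cos(29.7°) + j·sin(29.7°)) = 53.68 + j30.62 V
  V3 = 127·(cos(71.3°) + j·sin(71.3°)) = 40.72 + j120.3 V
Step 2 — Sum components: V_total = 96.67 + j160.7 V.
Step 3 — Convert to polar: |V_total| = 187.5 V, ∠V_total = 59.0°.

V_total = 187.5∠59.0° V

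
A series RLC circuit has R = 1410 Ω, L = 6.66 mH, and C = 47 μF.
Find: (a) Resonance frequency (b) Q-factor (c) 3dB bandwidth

Step 1 — Resonance: ω₀ = 1/√(LC) = 1/√(0.00666·4.7e-05) = 1787 rad/s.
Step 2 — f₀ = ω₀/(2π) = 284.5 Hz.
Step 3 — Series Q: Q = ω₀L/R = 1787·0.00666/1410 = 0.008442.
Step 4 — Bandwidth: Δω = ω₀/Q = 2.117e+05 rad/s; BW = Δω/(2π) = 3.369e+04 Hz.

(a) f₀ = 284.5 Hz  (b) Q = 0.008442  (c) BW = 3.369e+04 Hz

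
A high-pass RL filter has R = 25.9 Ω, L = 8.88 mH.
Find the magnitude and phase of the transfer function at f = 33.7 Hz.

Step 1 — Angular frequency: ω = 2π·33.7 = 211.7 rad/s.
Step 2 — Transfer function: H(jω) = jωL/(R + jωL).
Step 3 — Numerator jωL = j·1.88; denominator R + jωL = 25.9 + j1.88.
Step 4 — H = 0.005243 + j0.07222.
Step 5 — Magnitude: |H| = 0.07241 (-22.8 dB); phase: φ = 85.8°.

|H| = 0.07241 (-22.8 dB), φ = 85.8°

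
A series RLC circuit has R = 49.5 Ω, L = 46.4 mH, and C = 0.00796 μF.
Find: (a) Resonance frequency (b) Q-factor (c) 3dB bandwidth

Step 1 — Resonance: ω₀ = 1/√(LC) = 1/√(0.0464·7.96e-09) = 5.203e+04 rad/s.
Step 2 — f₀ = ω₀/(2π) = 8281 Hz.
Step 3 — Series Q: Q = ω₀L/R = 5.203e+04·0.0464/49.5 = 48.77.
Step 4 — Bandwidth: Δω = ω₀/Q = 1067 rad/s; BW = Δω/(2π) = 169.8 Hz.

(a) f₀ = 8281 Hz  (b) Q = 48.77  (c) BW = 169.8 Hz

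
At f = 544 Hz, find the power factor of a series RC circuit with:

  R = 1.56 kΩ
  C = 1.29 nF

Step 1 — Angular frequency: ω = 2π·f = 2π·544 = 3418 rad/s.
Step 2 — Component impedances:
  R: Z = R = 1560 Ω
  C: Z = 1/(jωC) = -j/(ω·C) = 0 - j2.268e+05 Ω
Step 3 — Series combination: Z_total = R + C = 1560 - j2.268e+05 Ω = 2.268e+05∠-89.6° Ω.
Step 4 — Power factor: PF = cos(φ) = Re(Z)/|Z| = 1560/2.268e+05 = 0.006878.
Step 5 — Type: Im(Z) = -2.268e+05 ⇒ leading (phase φ = -89.6°).

PF = 0.006878 (leading, φ = -89.6°)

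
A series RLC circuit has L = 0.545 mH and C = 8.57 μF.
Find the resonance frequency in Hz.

Step 1 — Resonance condition Im(Z)=0 gives ω₀ = 1/√(LC).
Step 2 — ω₀ = 1/√(0.000545·8.57e-06) = 1.463e+04 rad/s.
Step 3 — f₀ = ω₀/(2π) = 2329 Hz.

f₀ = 2329 Hz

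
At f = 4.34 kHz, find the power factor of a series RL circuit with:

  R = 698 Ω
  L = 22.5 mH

Step 1 — Angular frequency: ω = 2π·f = 2π·4340 = 2.727e+04 rad/s.
Step 2 — Component impedances:
  R: Z = R = 698 Ω
  L: Z = jωL = j·2.727e+04·0.0225 = 0 + j613.6 Ω
Step 3 — Series combination: Z_total = R + L = 698 + j613.6 Ω = 929.3∠41.3° Ω.
Step 4 — Power factor: PF = cos(φ) = Re(Z)/|Z| = 698/929.3 = 0.7511.
Step 5 — Type: Im(Z) = 613.6 ⇒ lagging (phase φ = 41.3°).

PF = 0.7511 (lagging, φ = 41.3°)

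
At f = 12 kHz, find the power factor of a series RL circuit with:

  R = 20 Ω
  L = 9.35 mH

Step 1 — Angular frequency: ω = 2π·f = 2π·1.2e+04 = 7.54e+04 rad/s.
Step 2 — Component impedances:
  R: Z = R = 20 Ω
  L: Z = jωL = j·7.54e+04·0.00935 = 0 + j705 Ω
Step 3 — Series combination: Z_total = R + L = 20 + j705 Ω = 705.3∠88.4° Ω.
Step 4 — Power factor: PF = cos(φ) = Re(Z)/|Z| = 20/705.3 = 0.02836.
Step 5 — Type: Im(Z) = 705 ⇒ lagging (phase φ = 88.4°).

PF = 0.02836 (lagging, φ = 88.4°)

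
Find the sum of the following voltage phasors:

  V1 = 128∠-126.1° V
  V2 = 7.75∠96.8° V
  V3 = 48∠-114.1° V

Step 1 — Convert each phasor to rectangular form:
  V1 = 128·(cos(-126.1°) + j·sin(-126.1°)) = -75.42 - j103.4 V
  V2 = 7.75·(cos(96.8°) + j·sin(96.8°)) = -0.9176 + j7.695 V
  V3 = 48·(cos(-114.1°) + j·sin(-114.1°)) = -19.6 - j43.82 V
Step 2 — Sum components: V_total = -95.93 - j139.5 V.
Step 3 — Convert to polar: |V_total| = 169.3 V, ∠V_total = -124.5°.

V_total = 169.3∠-124.5° V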